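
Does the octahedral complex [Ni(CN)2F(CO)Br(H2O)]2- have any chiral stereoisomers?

The six octahedral sites form three mutually perpendicular trans pairs.
Exhaustive case analysis gives 9 geometric isomers.
Of these, 6 lack any improper symmetry element and so occur as enantiomeric pairs, giving 9 + 6 = 15 stereoisomers in total.

yes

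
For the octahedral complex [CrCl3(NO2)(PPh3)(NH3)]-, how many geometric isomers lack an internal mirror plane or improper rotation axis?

1

The six octahedral sites form three mutually perpendicular trans pairs.
There are 4 geometric isomers: Cl mer (3 arrangements); Cl fac (chiral).
One of these lacks any improper symmetry element and so occurs as an enantiomeric pair, giving 4 + 1 = 5 stereoisomers in total.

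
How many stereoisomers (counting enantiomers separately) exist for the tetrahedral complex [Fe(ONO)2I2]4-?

1

All four vertices of a tetrahedron are equivalent and mutually adjacent, so cis/trans isomerism cannot arise.
Only one geometric arrangement is possible.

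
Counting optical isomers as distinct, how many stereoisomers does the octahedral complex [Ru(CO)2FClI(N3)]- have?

15

Systematic enumeration (placing each ligand type in turn and discarding arrangements equivalent by rotation or reflection) gives 9 geometric isomers.
Of these, 6 lack any improper symmetry element and so occur as enantiomeric pairs, giving 9 + 6 = 15 stereoisomers in total.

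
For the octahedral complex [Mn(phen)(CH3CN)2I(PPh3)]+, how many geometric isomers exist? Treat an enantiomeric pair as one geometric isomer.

4

An octahedron has six vertices in three trans pairs; every non-trans pair is cis.
Each phen is bidentate and must span two cis positions.
Working through the distinct placements yields 4 geometric isomers: CH3CN trans; CH3CN cis (3 arrangements, 2 chiral).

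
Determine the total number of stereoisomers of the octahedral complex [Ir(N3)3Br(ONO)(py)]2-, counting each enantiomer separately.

5

The six octahedral sites form three mutually perpendicular trans pairs.
There are 4 geometric isomers: N3 mer (3 arrangements); N3 fac (chiral).
One of these lacks any improper symmetry element and so occurs as an enantiomeric pair, giving 4 + 1 = 5 stereoisomers in total.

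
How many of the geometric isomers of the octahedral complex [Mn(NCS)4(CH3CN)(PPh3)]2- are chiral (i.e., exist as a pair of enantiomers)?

In an octahedral complex each vertex has one trans partner and four cis neighbours.
Working through the distinct placements yields 2 geometric isomers: CH3CN and PPh3 mutually cis; CH3CN and PPh3 mutually trans.
Each arrangement has an internal mirror plane or centre of symmetry, so none is chiral.

0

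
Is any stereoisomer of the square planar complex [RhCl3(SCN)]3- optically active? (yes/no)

no

Only one geometric arrangement is possible.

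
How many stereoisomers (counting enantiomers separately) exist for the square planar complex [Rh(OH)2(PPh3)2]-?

Working through the distinct placements yields 2 geometric isomers: OH cis; OH trans.
Each arrangement has an internal mirror plane or centre of symmetry, so none is chiral.

2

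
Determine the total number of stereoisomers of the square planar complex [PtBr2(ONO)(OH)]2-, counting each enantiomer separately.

2

In a square planar complex each vertex has one trans partner and two cis neighbours.
Systematic placement gives 2 geometric isomers: Br cis; Br trans.
Each arrangement has an internal mirror plane or centre of symmetry, so none is chiral.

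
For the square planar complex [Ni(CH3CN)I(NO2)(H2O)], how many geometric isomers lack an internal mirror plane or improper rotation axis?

0

The distinct arrangements are (3 in all): (CH3CN/I trans, H2O/NO2 trans); (CH3CN/NO2 trans, H2O/I trans); (CH3CN/H2O trans, I/NO2 trans).
Each arrangement has an internal mirror plane or centre of symmetry, so none is chiral.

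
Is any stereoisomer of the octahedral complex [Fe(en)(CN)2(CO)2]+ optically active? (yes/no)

yes

Each en is bidentate and must span two cis positions.
Systematic placement gives 3 geometric isomers: CN trans, CO cis; CN cis, CO cis (chiral); CN cis, CO trans.
One of these lacks any improper symmetry element and so occurs as an enantiomeric pair, giving 3 + 1 = 4 stereoisomers in total.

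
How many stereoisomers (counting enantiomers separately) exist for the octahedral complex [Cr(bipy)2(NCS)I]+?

3

The six octahedral sites form three mutually perpendicular trans pairs.
Each bipy is bidentate and must span two cis positions.
Working through the distinct placements yields 2 geometric isomers: NCS and I mutually trans; NCS and I mutually cis (chiral).
One of these lacks any improper symmetry element and so occurs as an enantiomeric pair, giving 2 + 1 = 3 stereoisomers in total.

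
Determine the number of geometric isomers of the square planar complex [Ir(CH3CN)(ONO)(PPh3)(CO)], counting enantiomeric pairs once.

Systematic placement gives 3 geometric isomers: (CH3CN/ONO trans, CO/PPh3 trans); (CH3CN/PPh3 trans, CO/ONO trans); (CH3CN/CO trans, ONO/PPh3 trans).

3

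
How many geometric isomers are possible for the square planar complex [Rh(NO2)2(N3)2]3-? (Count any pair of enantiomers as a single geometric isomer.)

The distinct arrangements are (2 in all): NO2 cis; NO2 trans.

2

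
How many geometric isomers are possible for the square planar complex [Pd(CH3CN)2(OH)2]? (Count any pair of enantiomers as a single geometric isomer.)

Working through the distinct placements yields 2 geometric isomers: CH3CN cis; CH3CN trans.

2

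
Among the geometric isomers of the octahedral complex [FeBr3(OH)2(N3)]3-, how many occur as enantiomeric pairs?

There are 3 geometric isomers: Br mer, OH trans; Br mer, OH cis; Br fac, OH cis.
Each arrangement has an internal mirror plane or centre of symmetry, so none is chiral.

0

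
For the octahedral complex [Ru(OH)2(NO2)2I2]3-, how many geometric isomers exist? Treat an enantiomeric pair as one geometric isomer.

There are 5 geometric isomers: OH trans, NO2 trans, I trans; OH cis, NO2 cis, I trans; OH trans, NO2 cis, I cis; OH cis, NO2 cis, I cis (chiral); OH cis, NO2 trans, I cis.

5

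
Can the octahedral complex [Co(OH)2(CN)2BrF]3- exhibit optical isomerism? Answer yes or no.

yes

An octahedron has six vertices in three trans pairs; every non-trans pair is cis.
The distinct arrangements are (6 in all): OH trans, CN cis; OH cis, CN cis (3 arrangements, 2 chiral); OH trans, CN trans; OH cis, CN trans.
Of these, 2 lack any improper symmetry element and so occur as enantiomeric pairs, giving 6 + 2 = 8 stereoisomers in total.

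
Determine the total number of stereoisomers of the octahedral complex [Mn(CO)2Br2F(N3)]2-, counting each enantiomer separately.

The six octahedral sites form three mutually perpendicular trans pairs.
Working through the distinct placements yields 6 geometric isomers: CO trans, Br trans; CO cis, Br trans; CO cis, Br cis (3 arrangements, 2 chiral); CO trans, Br cis.
Of these, 2 lack any improper symmetry element and so occur as enantiomeric pairs, giving 6 + 2 = 8 stereoisomers in total.

8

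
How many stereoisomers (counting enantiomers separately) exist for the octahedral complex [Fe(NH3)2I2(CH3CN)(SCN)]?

Working through the distinct placements yields 6 geometric isomers: NH3 cis, I cis (3 arrangements, 2 chiral); NH3 trans, I cis; NH3 cis, I trans; NH3 trans, I trans.
Of these, 2 lack any improper symmetry element and so occur as enantiomeric pairs, giving 6 + 2 = 8 stereoisomers in total.

8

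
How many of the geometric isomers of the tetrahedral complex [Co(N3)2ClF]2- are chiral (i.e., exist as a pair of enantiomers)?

0

All four vertices of a tetrahedron are equivalent and mutually adjacent, so cis/trans isomerism cannot arise.
Only one geometric arrangement is possible.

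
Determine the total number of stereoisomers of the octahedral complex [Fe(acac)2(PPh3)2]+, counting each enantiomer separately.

3

The six octahedral sites form three mutually perpendicular trans pairs.
Each acac is bidentate and must span two cis positions.
Systematic placement gives 2 geometric isomers: PPh3 trans; PPh3 cis (chiral).
One of these lacks any improper symmetry element and so occurs as an enantiomeric pair, giving 2 + 1 = 3 stereoisomers in total.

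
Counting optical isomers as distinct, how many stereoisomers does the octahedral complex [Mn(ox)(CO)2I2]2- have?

The six octahedral sites form three mutually perpendicular trans pairs.
Each ox is bidentate and must span two cis positions.
Working through the distinct placements yields 3 geometric isomers: CO trans, I cis; CO cis, I cis (chiral); CO cis, I trans.
One of these lacks any improper symmetry element and so occurs as an enantiomeric pair, giving 3 + 1 = 4 stereoisomers in total.

4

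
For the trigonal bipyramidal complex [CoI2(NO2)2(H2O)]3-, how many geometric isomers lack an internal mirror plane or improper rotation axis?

In a trigonal bipyramid the two axial positions differ from the three equatorial ones.
Placing the ligands in turn and identifying arrangements related by rotation or reflection leaves 5 distinct geometric isomers.
One of these lacks any improper symmetry element and so occurs as an enantiomeric pair, giving 5 + 1 = 6 stereoisomers in total.

1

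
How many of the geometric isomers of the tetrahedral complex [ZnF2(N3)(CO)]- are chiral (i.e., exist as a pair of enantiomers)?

All four vertices of a tetrahedron are equivalent and mutually adjacent, so cis/trans isomerism cannot arise.
Only one geometric arrangement is possible.

0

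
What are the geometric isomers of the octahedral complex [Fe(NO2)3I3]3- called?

fac and mer

Systematic placement gives 2 geometric isomers: NO2 mer; NO2 fac.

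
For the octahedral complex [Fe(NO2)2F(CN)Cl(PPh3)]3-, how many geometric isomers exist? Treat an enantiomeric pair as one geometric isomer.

The six octahedral sites form three mutually perpendicular trans pairs.
Placing the ligands in turn and identifying arrangements related by rotation or reflection leaves 9 distinct geometric isomers.

9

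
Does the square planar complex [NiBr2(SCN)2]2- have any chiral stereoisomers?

no

There are 2 geometric isomers: Br cis; Br trans.
Each arrangement has an internal mirror plane or centre of symmetry, so none is chiral.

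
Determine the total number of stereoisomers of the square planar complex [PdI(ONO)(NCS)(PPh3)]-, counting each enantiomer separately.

In a square planar complex each vertex has one trans partner and two cis neighbours.
Working through the distinct placements yields 3 geometric isomers: (I/ONO trans, NCS/PPh3 trans); (I/PPh3 trans, NCS/ONO trans); (I/NCS trans, ONO/PPh3 trans).
Each arrangement has an internal mirror plane or centre of symmetry, so none is chiral.

3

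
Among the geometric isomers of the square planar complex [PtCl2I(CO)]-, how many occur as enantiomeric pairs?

0

In a square planar complex each vertex has one trans partner and two cis neighbours.
Systematic placement gives 2 geometric isomers: Cl cis; Cl trans.
Each arrangement has an internal mirror plane or centre of symmetry, so none is chiral.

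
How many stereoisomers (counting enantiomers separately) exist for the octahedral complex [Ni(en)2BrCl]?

In an octahedral complex each vertex has one trans partner and four cis neighbours.
Each en is bidentate and must span two cis positions.
There are 2 geometric isomers: Br and Cl mutually trans; Br and Cl mutually cis (chiral).
One of these lacks any improper symmetry element and so occurs as an enantiomeric pair, giving 2 + 1 = 3 stereoisomers in total.

3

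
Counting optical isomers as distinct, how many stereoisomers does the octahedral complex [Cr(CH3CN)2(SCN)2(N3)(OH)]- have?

8

An octahedron has six vertices in three trans pairs; every non-trans pair is cis.
The distinct arrangements are (6 in all): CH3CN trans, SCN trans; CH3CN trans, SCN cis; CH3CN cis, SCN trans; CH3CN cis, SCN cis (3 arrangements, 2 chiral).
Of these, 2 lack any improper symmetry element and so occur as enantiomeric pairs, giving 6 + 2 = 8 stereoisomers in total.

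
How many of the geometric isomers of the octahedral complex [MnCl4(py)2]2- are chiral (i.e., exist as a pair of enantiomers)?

The six octahedral sites form three mutually perpendicular trans pairs.
The distinct arrangements are (2 in all): py trans; py cis.
Each arrangement has an internal mirror plane or centre of symmetry, so none is chiral.

0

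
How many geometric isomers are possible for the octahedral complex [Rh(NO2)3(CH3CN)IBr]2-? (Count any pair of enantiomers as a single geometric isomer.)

4

There are 4 geometric isomers: NO2 mer (3 arrangements); NO2 fac (chiral).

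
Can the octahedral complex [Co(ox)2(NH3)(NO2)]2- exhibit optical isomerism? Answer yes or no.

yes

In an octahedral complex each vertex has one trans partner and four cis neighbours.
Each ox is bidentate and must span two cis positions.
There are 2 geometric isomers: NH3 and NO2 mutually trans; NH3 and NO2 mutually cis (chiral).
One of these lacks any improper symmetry element and so occurs as an enantiomeric pair, giving 2 + 1 = 3 stereoisomers in total.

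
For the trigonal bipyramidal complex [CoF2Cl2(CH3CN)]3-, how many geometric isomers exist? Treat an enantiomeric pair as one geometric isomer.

5

In a trigonal bipyramid the two axial positions differ from the three equatorial ones.
Placing the ligands in turn and identifying arrangements related by rotation or reflection leaves 5 distinct geometric isomers.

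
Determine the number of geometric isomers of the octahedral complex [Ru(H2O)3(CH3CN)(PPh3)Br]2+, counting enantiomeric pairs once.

Systematic placement gives 4 geometric isomers: H2O mer (3 arrangements); H2O fac (chiral).

4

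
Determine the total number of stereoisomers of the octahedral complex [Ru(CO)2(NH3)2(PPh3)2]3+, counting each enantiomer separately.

The distinct arrangements are (5 in all): CO trans, NH3 trans, PPh3 trans; CO trans, NH3 cis, PPh3 cis; CO cis, NH3 cis, PPh3 trans; CO cis, NH3 cis, PPh3 cis (chiral); CO cis, NH3 trans, PPh3 cis.
One of these lacks any improper symmetry element and so occurs as an enantiomeric pair, giving 5 + 1 = 6 stereoisomers in total.

6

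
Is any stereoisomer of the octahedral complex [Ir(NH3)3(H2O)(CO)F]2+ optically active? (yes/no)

yes

The six octahedral sites form three mutually perpendicular trans pairs.
The distinct arrangements are (4 in all): NH3 mer (3 arrangements); NH3 fac (chiral).
One of these lacks any improper symmetry element and so occurs as an enantiomeric pair, giving 4 + 1 = 5 stereoisomers in total.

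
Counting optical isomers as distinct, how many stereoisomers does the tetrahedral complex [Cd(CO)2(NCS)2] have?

In a tetrahedral complex all four positions are equivalent and every pair of ligands is adjacent — there is no cis/trans distinction.
Only one geometric arrangement is possible.

1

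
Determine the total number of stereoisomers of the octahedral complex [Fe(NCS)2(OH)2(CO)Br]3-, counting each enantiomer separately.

An octahedron has six vertices in three trans pairs; every non-trans pair is cis.
Working through the distinct placements yields 6 geometric isomers: NCS trans, OH trans; NCS cis, OH cis (3 arrangements, 2 chiral); NCS cis, OH trans; NCS trans, OH cis.
Of these, 2 lack any improper symmetry element and so occur as enantiomeric pairs, giving 6 + 2 = 8 stereoisomers in total.

8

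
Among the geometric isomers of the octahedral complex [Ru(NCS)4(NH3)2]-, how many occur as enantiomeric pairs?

0

An octahedron has six vertices in three trans pairs; every non-trans pair is cis.
The distinct arrangements are (2 in all): NH3 trans; NH3 cis.
Each arrangement has an internal mirror plane or centre of symmetry, so none is chiral.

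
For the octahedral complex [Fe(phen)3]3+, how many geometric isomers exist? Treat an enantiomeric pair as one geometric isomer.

The six octahedral sites form three mutually perpendicular trans pairs.
Each phen is bidentate and must span two cis positions.
Only one geometric arrangement is possible; it has no improper symmetry element, so it exists as a pair of enantiomers (2 stereoisomers).

1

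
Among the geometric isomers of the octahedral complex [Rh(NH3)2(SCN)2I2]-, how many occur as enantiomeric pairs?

1

An octahedron has six vertices in three trans pairs; every non-trans pair is cis.
Systematic placement gives 5 geometric isomers: NH3 trans, SCN trans, I trans; NH3 cis, SCN cis, I trans; NH3 cis, SCN trans, I cis; NH3 cis, SCN cis, I cis (chiral); NH3 trans, SCN cis, I cis.
One of these lacks any improper symmetry element and so occurs as an enantiomeric pair, giving 5 + 1 = 6 stereoisomers in total.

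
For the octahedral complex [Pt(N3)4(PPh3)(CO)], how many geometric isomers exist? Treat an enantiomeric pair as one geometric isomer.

An octahedron has six vertices in three trans pairs; every non-trans pair is cis.
There are 2 geometric isomers: PPh3 and CO mutually cis; PPh3 and CO mutually trans.

2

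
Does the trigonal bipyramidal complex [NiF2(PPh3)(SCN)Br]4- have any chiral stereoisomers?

yes

In a trigonal bipyramid the two axial positions differ from the three equatorial ones.
Systematic enumeration (placing each ligand type in turn and discarding arrangements equivalent by rotation or reflection) gives 7 geometric isomers.
Of these, 3 lack any improper symmetry element and so occur as enantiomeric pairs, giving 7 + 3 = 10 stereoisomers in total.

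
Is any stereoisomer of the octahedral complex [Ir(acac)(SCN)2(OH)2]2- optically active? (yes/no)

yes

The six octahedral sites form three mutually perpendicular trans pairs.
Each acac is bidentate and must span two cis positions.
Systematic placement gives 3 geometric isomers: SCN cis, OH trans; SCN cis, OH cis (chiral); SCN trans, OH cis.
One of these lacks any improper symmetry element and so occurs as an enantiomeric pair, giving 3 + 1 = 4 stereoisomers in total.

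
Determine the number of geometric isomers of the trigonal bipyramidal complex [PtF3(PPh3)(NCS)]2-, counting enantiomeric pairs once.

A trigonal bipyramid has two axial and three equatorial sites, which are chemically inequivalent.
Working through the distinct placements yields 4 geometric isomers: PPh3 equatorial, NCS equatorial; PPh3 equatorial, NCS axial; PPh3 axial, NCS equatorial; PPh3 axial, NCS axial.

4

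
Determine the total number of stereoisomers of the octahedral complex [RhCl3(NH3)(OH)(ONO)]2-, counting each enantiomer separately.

5

In an octahedral complex each vertex has one trans partner and four cis neighbours.
There are 4 geometric isomers: Cl mer (3 arrangements); Cl fac (chiral).
One of these lacks any improper symmetry element and so occurs as an enantiomeric pair, giving 4 + 1 = 5 stereoisomers in total.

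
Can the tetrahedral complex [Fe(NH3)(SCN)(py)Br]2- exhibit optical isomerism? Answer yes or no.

All four vertices of a tetrahedron are equivalent and mutually adjacent, so cis/trans isomerism cannot arise.
Only one geometric arrangement is possible; it has no improper symmetry element, so it exists as a pair of enantiomers (2 stereoisomers).

yes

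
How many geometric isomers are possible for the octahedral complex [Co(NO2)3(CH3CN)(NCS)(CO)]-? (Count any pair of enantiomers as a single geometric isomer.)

Working through the distinct placements yields 4 geometric isomers: NO2 mer (3 arrangements); NO2 fac (chiral).

4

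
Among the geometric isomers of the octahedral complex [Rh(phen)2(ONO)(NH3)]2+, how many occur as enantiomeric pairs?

1

Each phen is bidentate and must span two cis positions.
There are 2 geometric isomers: ONO and NH3 mutually trans; ONO and NH3 mutually cis (chiral).
One of these lacks any improper symmetry element and so occurs as an enantiomeric pair, giving 2 + 1 = 3 stereoisomers in total.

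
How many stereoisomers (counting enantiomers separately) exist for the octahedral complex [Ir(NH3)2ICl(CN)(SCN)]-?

15

In an octahedral complex each vertex has one trans partner and four cis neighbours.
Systematic enumeration (placing each ligand type in turn and discarding arrangements equivalent by rotation or reflection) gives 9 geometric isomers.
Of these, 6 lack any improper symmetry element and so occur as enantiomeric pairs, giving 9 + 6 = 15 stereoisomers in total.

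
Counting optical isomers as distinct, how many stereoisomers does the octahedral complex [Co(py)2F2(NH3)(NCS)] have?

An octahedron has six vertices in three trans pairs; every non-trans pair is cis.
Systematic placement gives 6 geometric isomers: py trans, F trans; py cis, F trans; py trans, F cis; py cis, F cis (3 arrangements, 2 chiral).
Of these, 2 lack any improper symmetry element and so occur as enantiomeric pairs, giving 6 + 2 = 8 stereoisomers in total.

8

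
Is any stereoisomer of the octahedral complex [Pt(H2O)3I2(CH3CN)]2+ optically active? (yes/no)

In an octahedral complex each vertex has one trans partner and four cis neighbours.
There are 3 geometric isomers: H2O mer, I trans; H2O fac, I cis; H2O mer, I cis.
Each arrangement has an internal mirror plane or centre of symmetry, so none is chiral.

no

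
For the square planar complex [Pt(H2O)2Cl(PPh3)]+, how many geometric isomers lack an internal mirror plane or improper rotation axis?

In a square planar complex each vertex has one trans partner and two cis neighbours.
Systematic placement gives 2 geometric isomers: H2O cis; H2O trans.
Each arrangement has an internal mirror plane or centre of symmetry, so none is chiral.

0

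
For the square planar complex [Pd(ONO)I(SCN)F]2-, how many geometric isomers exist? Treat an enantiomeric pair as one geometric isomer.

3

In a square planar complex each vertex has one trans partner and two cis neighbours.
There are 3 geometric isomers: (F/ONO trans, I/SCN trans); (F/SCN trans, I/ONO trans); (F/I trans, ONO/SCN trans).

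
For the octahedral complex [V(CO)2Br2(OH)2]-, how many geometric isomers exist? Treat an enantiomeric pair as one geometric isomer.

The distinct arrangements are (5 in all): CO trans, Br trans, OH trans; CO cis, Br trans, OH cis; CO cis, Br cis, OH trans; CO cis, Br cis, OH cis (chiral); CO trans, Br cis, OH cis.

5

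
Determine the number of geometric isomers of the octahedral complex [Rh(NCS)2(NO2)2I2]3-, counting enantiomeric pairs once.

The six octahedral sites form three mutually perpendicular trans pairs.
There are 5 geometric isomers: NCS trans, NO2 trans, I trans; NCS cis, NO2 cis, I trans; NCS cis, NO2 trans, I cis; NCS cis, NO2 cis, I cis (chiral); NCS trans, NO2 cis, I cis.

5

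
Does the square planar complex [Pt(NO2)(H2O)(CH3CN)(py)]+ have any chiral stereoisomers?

A square has two trans pairs of vertices; adjacent vertices are cis.
Systematic placement gives 3 geometric isomers: (CH3CN/NO2 trans, H2O/py trans); (CH3CN/py trans, H2O/NO2 trans); (CH3CN/H2O trans, NO2/py trans).
Each arrangement has an internal mirror plane or centre of symmetry, so none is chiral.

no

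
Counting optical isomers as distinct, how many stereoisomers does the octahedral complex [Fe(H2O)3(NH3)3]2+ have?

The six octahedral sites form three mutually perpendicular trans pairs.
Working through the distinct placements yields 2 geometric isomers: H2O mer; H2O fac.
Each arrangement has an internal mirror plane or centre of symmetry, so none is chiral.

2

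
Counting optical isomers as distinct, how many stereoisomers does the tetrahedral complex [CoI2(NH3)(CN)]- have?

Only one geometric arrangement is possible.

1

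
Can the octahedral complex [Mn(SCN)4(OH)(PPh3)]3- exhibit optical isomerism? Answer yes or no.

The distinct arrangements are (2 in all): OH and PPh3 mutually trans; OH and PPh3 mutually cis.
Each arrangement has an internal mirror plane or centre of symmetry, so none is chiral.

no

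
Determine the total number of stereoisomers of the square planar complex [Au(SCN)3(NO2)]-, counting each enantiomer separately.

In a square planar complex each vertex has one trans partner and two cis neighbours.
Only one geometric arrangement is possible.

1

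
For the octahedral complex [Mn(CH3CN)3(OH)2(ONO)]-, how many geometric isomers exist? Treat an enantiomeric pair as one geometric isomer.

3

The six octahedral sites form three mutually perpendicular trans pairs.
Working through the distinct placements yields 3 geometric isomers: CH3CN mer, OH cis; CH3CN mer, OH trans; CH3CN fac, OH cis.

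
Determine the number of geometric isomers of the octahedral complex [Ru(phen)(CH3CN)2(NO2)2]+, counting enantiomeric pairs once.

The six octahedral sites form three mutually perpendicular trans pairs.
Each phen is bidentate and must span two cis positions.
The distinct arrangements are (3 in all): CH3CN trans, NO2 cis; CH3CN cis, NO2 cis (chiral); CH3CN cis, NO2 trans.

3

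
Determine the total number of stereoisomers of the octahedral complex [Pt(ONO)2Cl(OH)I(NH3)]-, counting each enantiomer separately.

The six octahedral sites form three mutually perpendicular trans pairs.
Systematic enumeration (placing each ligand type in turn and discarding arrangements equivalent by rotation or reflection) gives 9 geometric isomers.
Of these, 6 lack any improper symmetry element and so occur as enantiomeric pairs, giving 9 + 6 = 15 stereoisomers in total.

15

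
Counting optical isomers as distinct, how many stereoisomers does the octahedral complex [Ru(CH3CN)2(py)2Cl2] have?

The six octahedral sites form three mutually perpendicular trans pairs.
There are 5 geometric isomers: CH3CN trans, py trans, Cl trans; CH3CN trans, py cis, Cl cis; CH3CN cis, py trans, Cl cis; CH3CN cis, py cis, Cl cis (chiral); CH3CN cis, py cis, Cl trans.
One of these lacks any improper symmetry element and so occurs as an enantiomeric pair, giving 5 + 1 = 6 stereoisomers in total.

6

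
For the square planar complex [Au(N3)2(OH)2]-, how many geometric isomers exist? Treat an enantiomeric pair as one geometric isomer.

The distinct arrangements are (2 in all): N3 cis; N3 trans.

2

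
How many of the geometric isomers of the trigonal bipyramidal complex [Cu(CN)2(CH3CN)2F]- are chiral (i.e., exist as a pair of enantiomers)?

1

In a trigonal bipyramid the two axial positions differ from the three equatorial ones.
Exhaustive case analysis gives 5 geometric isomers.
One of these lacks any improper symmetry element and so occurs as an enantiomeric pair, giving 5 + 1 = 6 stereoisomers in total.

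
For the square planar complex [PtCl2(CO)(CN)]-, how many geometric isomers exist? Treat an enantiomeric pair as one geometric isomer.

2

A square has two trans pairs of vertices; adjacent vertices are cis.
There are 2 geometric isomers: Cl cis; Cl trans.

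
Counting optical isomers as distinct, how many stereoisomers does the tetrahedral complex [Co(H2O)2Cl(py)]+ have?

All four vertices of a tetrahedron are equivalent and mutually adjacent, so cis/trans isomerism cannot arise.
Only one geometric arrangement is possible.

1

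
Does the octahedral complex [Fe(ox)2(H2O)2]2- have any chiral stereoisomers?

An octahedron has six vertices in three trans pairs; every non-trans pair is cis.
Each ox is bidentate and must span two cis positions.
Working through the distinct placements yields 2 geometric isomers: H2O trans; H2O cis (chiral).
One of these lacks any improper symmetry element and so occurs as an enantiomeric pair, giving 2 + 1 = 3 stereoisomers in total.

yes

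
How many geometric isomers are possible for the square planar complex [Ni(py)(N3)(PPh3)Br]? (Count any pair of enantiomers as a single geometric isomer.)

In a square planar complex each vertex has one trans partner and two cis neighbours.
The distinct arrangements are (3 in all): (Br/PPh3 trans, N3/py trans); (Br/py trans, N3/PPh3 trans); (Br/N3 trans, PPh3/py trans).

3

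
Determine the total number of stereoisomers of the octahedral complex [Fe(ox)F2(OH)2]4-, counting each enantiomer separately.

4

In an octahedral complex each vertex has one trans partner and four cis neighbours.
Each ox is bidentate and must span two cis positions.
There are 3 geometric isomers: F trans, OH cis; F cis, OH cis (chiral); F cis, OH trans.
One of these lacks any improper symmetry element and so occurs as an enantiomeric pair, giving 3 + 1 = 4 stereoisomers in total.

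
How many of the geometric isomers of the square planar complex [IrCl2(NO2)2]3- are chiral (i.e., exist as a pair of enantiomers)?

In a square planar complex each vertex has one trans partner and two cis neighbours.
The distinct arrangements are (2 in all): Cl cis; Cl trans.
Each arrangement has an internal mirror plane or centre of symmetry, so none is chiral.

0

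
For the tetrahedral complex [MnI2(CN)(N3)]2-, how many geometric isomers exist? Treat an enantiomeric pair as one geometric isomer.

All four vertices of a tetrahedron are equivalent and mutually adjacent, so cis/trans isomerism cannot arise.
Only one geometric arrangement is possible.

1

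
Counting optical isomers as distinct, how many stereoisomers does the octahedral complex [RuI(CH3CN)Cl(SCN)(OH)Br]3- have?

30

An octahedron has six vertices in three trans pairs; every non-trans pair is cis.
Placing the ligands in turn and identifying arrangements related by rotation or reflection leaves 15 distinct geometric isomers.
Of these, 15 lack any improper symmetry element and so occur as enantiomeric pairs, giving 15 + 15 = 30 stereoisomers in total.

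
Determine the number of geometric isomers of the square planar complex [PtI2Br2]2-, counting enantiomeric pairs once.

Working through the distinct placements yields 2 geometric isomers: I cis; I trans.

2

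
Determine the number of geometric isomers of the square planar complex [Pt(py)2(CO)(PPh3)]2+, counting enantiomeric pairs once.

2

Systematic placement gives 2 geometric isomers: py cis; py trans.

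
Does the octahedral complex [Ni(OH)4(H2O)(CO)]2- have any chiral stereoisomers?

In an octahedral complex each vertex has one trans partner and four cis neighbours.
There are 2 geometric isomers: H2O and CO mutually trans; H2O and CO mutually cis.
Each arrangement has an internal mirror plane or centre of symmetry, so none is chiral.

no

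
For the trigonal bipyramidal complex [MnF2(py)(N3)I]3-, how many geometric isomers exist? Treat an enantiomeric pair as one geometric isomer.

7

In a trigonal bipyramid the two axial positions differ from the three equatorial ones.
Systematic enumeration (placing each ligand type in turn and discarding arrangements equivalent by rotation or reflection) gives 7 geometric isomers.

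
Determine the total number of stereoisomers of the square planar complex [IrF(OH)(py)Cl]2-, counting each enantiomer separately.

A square has two trans pairs of vertices; adjacent vertices are cis.
The distinct arrangements are (3 in all): (Cl/OH trans, F/py trans); (Cl/py trans, F/OH trans); (Cl/F trans, OH/py trans).
Each arrangement has an internal mirror plane or centre of symmetry, so none is chiral.

3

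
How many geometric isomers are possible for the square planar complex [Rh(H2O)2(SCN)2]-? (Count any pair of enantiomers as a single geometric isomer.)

2

A square has two trans pairs of vertices; adjacent vertices are cis.
Working through the distinct placements yields 2 geometric isomers: H2O cis; H2O trans.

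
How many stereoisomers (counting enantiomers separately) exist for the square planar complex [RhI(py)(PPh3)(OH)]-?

In a square planar complex each vertex has one trans partner and two cis neighbours.
There are 3 geometric isomers: (I/PPh3 trans, OH/py trans); (I/py trans, OH/PPh3 trans); (I/OH trans, PPh3/py trans).
Each arrangement has an internal mirror plane or centre of symmetry, so none is chiral.

3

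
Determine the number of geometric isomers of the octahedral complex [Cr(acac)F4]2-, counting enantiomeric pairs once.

1

Each acac is bidentate and must span two cis positions.
Only one geometric arrangement is possible.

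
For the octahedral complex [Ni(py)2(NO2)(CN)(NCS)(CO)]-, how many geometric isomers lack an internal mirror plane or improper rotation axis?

6

An octahedron has six vertices in three trans pairs; every non-trans pair is cis.
Exhaustive case analysis gives 9 geometric isomers.
Of these, 6 lack any improper symmetry element and so occur as enantiomeric pairs, giving 9 + 6 = 15 stereoisomers in total.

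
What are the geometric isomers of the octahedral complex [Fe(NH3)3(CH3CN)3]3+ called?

fac and mer

In an octahedral complex each vertex has one trans partner and four cis neighbours.
There are 2 geometric isomers: NH3 mer; NH3 fac.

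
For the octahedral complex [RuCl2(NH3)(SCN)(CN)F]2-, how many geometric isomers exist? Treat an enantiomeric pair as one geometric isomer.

9

Placing the ligands in turn and identifying arrangements related by rotation or reflection leaves 9 distinct geometric isomers.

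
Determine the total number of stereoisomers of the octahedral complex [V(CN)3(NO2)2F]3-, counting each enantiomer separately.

An octahedron has six vertices in three trans pairs; every non-trans pair is cis.
Working through the distinct placements yields 3 geometric isomers: CN mer, NO2 trans; CN mer, NO2 cis; CN fac, NO2 cis.
Each arrangement has an internal mirror plane or centre of symmetry, so none is chiral.

3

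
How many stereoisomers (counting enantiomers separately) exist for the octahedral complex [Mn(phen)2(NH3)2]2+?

Each phen is bidentate and must span two cis positions.
There are 2 geometric isomers: NH3 trans; NH3 cis (chiral).
One of these lacks any improper symmetry element and so occurs as an enantiomeric pair, giving 2 + 1 = 3 stereoisomers in total.

3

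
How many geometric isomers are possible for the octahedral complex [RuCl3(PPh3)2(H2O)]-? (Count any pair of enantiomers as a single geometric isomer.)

3

Systematic placement gives 3 geometric isomers: Cl mer, PPh3 trans; Cl mer, PPh3 cis; Cl fac, PPh3 cis.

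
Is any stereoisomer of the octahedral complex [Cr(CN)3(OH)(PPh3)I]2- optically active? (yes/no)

Working through the distinct placements yields 4 geometric isomers: CN mer (3 arrangements); CN fac (chiral).
One of these lacks any improper symmetry element and so occurs as an enantiomeric pair, giving 4 + 1 = 5 stereoisomers in total.

yes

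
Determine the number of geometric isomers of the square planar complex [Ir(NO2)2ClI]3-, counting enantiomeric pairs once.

2

In a square planar complex each vertex has one trans partner and two cis neighbours.
There are 2 geometric isomers: NO2 cis; NO2 trans.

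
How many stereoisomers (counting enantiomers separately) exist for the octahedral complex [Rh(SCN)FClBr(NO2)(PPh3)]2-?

30

An octahedron has six vertices in three trans pairs; every non-trans pair is cis.
Exhaustive case analysis gives 15 geometric isomers.
Of these, 15 lack any improper symmetry element and so occur as enantiomeric pairs, giving 15 + 15 = 30 stereoisomers in total.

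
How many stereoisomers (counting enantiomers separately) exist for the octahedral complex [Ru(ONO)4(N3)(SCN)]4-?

Systematic placement gives 2 geometric isomers: N3 and SCN mutually cis; N3 and SCN mutually trans.
Each arrangement has an internal mirror plane or centre of symmetry, so none is chiral.

2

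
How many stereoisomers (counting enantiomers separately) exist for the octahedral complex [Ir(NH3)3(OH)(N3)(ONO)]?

5

Working through the distinct placements yields 4 geometric isomers: NH3 mer (3 arrangements); NH3 fac (chiral).
One of these lacks any improper symmetry element and so occurs as an enantiomeric pair, giving 4 + 1 = 5 stereoisomers in total.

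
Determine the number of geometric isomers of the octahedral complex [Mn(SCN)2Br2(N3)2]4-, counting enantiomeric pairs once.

5

In an octahedral complex each vertex has one trans partner and four cis neighbours.
The distinct arrangements are (5 in all): SCN trans, Br trans, N3 trans; SCN cis, Br trans, N3 cis; SCN trans, Br cis, N3 cis; SCN cis, Br cis, N3 cis (chiral); SCN cis, Br cis, N3 trans.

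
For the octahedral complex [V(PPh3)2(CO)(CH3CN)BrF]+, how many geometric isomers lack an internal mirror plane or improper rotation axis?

6

An octahedron has six vertices in three trans pairs; every non-trans pair is cis.
Systematic enumeration (placing each ligand type in turn and discarding arrangements equivalent by rotation or reflection) gives 9 geometric isomers.
Of these, 6 lack any improper symmetry element and so occur as enantiomeric pairs, giving 9 + 6 = 15 stereoisomers in total.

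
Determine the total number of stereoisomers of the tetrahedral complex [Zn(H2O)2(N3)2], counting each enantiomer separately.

All four vertices of a tetrahedron are equivalent and mutually adjacent, so cis/trans isomerism cannot arise.
Only one geometric arrangement is possible.

1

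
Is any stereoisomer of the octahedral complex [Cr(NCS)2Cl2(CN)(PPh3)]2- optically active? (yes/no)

An octahedron has six vertices in three trans pairs; every non-trans pair is cis.
The distinct arrangements are (6 in all): NCS cis, Cl cis (3 arrangements, 2 chiral); NCS trans, Cl cis; NCS cis, Cl trans; NCS trans, Cl trans.
Of these, 2 lack any improper symmetry element and so occur as enantiomeric pairs, giving 6 + 2 = 8 stereoisomers in total.

yes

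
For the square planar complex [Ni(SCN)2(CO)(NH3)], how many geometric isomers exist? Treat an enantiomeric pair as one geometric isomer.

The distinct arrangements are (2 in all): SCN cis; SCN trans.

2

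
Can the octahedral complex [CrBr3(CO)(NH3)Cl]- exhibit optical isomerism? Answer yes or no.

An octahedron has six vertices in three trans pairs; every non-trans pair is cis.
There are 4 geometric isomers: Br mer (3 arrangements); Br fac (chiral).
One of these lacks any improper symmetry element and so occurs as an enantiomeric pair, giving 4 + 1 = 5 stereoisomers in total.

yes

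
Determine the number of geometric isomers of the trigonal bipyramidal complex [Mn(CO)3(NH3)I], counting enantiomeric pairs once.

In a trigonal bipyramid the two axial positions differ from the three equatorial ones.
Working through the distinct placements yields 4 geometric isomers: NH3 equatorial, I equatorial; NH3 equatorial, I axial; NH3 axial, I equatorial; NH3 axial, I axial.

4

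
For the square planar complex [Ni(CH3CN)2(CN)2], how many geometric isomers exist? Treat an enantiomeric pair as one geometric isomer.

The distinct arrangements are (2 in all): CH3CN cis; CH3CN trans.

2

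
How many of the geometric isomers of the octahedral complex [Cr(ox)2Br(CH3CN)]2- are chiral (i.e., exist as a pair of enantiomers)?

1

In an octahedral complex each vertex has one trans partner and four cis neighbours.
Each ox is bidentate and must span two cis positions.
Systematic placement gives 2 geometric isomers: Br and CH3CN mutually trans; Br and CH3CN mutually cis (chiral).
One of these lacks any improper symmetry element and so occurs as an enantiomeric pair, giving 2 + 1 = 3 stereoisomers in total.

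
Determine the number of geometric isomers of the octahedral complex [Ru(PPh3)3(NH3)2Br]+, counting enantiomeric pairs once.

In an octahedral complex each vertex has one trans partner and four cis neighbours.
There are 3 geometric isomers: PPh3 mer, NH3 cis; PPh3 mer, NH3 trans; PPh3 fac, NH3 cis.

3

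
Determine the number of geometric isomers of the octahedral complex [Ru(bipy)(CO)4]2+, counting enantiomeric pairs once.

In an octahedral complex each vertex has one trans partner and four cis neighbours.
Each bipy is bidentate and must span two cis positions.
Only one geometric arrangement is possible.

1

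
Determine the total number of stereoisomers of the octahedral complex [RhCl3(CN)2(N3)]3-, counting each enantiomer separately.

Systematic placement gives 3 geometric isomers: Cl mer, CN trans; Cl fac, CN cis; Cl mer, CN cis.
Each arrangement has an internal mirror plane or centre of symmetry, so none is chiral.

3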